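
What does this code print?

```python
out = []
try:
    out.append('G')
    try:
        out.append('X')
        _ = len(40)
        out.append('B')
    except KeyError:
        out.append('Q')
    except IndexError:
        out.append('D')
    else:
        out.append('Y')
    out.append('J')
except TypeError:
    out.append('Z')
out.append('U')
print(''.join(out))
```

Execution trace: 'G' (try body) → 'X' (inner try body) → 'Z' (except TypeError) → 'U' (after the try/except). Output: GXZU

Answer: GXZU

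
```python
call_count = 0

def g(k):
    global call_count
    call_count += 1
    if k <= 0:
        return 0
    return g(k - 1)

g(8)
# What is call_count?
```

Linear recursion stepping by 1: 9 calls from k=8 down to ≤0.

Answer: 9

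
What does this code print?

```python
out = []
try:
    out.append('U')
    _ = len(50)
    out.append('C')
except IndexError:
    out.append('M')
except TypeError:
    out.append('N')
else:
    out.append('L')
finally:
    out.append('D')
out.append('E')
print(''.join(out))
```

Execution trace: 'U' (try body) → 'N' (except TypeError) → 'D' (finally) → 'E' (after the try/except). Output: UNDE

Answer: UNDE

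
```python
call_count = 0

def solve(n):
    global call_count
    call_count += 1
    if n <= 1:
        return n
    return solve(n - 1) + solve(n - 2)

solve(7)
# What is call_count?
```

Calls(n) = 1 + Calls(n-1) + Calls(n-2); Calls(0)=Calls(1)=1. For n=7 this gives 41.

Answer: 41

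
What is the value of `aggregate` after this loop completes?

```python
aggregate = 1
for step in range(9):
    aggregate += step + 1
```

Start at 1, add 1 to 9 = 46
`aggregate` takes the values: 1 → 2 → 4 → 7 → 11 → 16 → 22 → 29 → 37 → 46

Answer: 46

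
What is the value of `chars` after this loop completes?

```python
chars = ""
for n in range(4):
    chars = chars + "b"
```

Repeat 'b' 4 times
`chars` takes the values: "" → "b" → "bb" → "bbb" → "bbbb"

Answer: "bbbb"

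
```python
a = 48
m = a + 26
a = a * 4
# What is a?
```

Trace:
`a = 48` → a = 48
`m = a + 26` → m = 74
`a = a * 4` → a = 192
So a = 192

Answer: 192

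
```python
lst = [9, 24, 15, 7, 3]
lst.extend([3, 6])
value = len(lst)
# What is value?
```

Trace:
`lst = [9, 24, 15, 7, 3]` → lst = [9, 24, 15, 7, 3]
`lst.extend([3, 6])` → lst = [9, 24, 15, 7, 3, 3, 6]
`value = len(lst)` → value = 7
So value = 7

Answer: 7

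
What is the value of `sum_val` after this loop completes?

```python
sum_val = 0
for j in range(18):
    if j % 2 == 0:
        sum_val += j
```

Sum of even numbers 0 to 17
`sum_val` takes the values: 0 → 2 → 6 → 12 → 20 → 30 → 42 → 56 → 72

Answer: 72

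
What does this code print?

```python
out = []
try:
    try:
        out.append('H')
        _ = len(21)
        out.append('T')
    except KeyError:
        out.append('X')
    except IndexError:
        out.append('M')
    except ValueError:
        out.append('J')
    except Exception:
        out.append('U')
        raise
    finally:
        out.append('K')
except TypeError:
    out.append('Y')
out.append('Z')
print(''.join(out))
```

Execution trace: 'H' (inner try body) → 'U' (inner except Exception) → 'K' (inner finally) → 'Y' (outer except TypeError) → 'Z' (after the try/except). Output: HUKYZ

Answer: HUKYZ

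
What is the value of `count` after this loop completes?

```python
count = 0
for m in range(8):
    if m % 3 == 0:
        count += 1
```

Count numbers divisible by 3 in range(8)
`count` takes the values: 0 → 1 → 2 → 3

Answer: 3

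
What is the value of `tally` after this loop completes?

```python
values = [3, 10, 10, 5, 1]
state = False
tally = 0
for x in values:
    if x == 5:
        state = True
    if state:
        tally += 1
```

Count elements after first 5 in [3, 10, 10, 5, 1]
`tally` takes the values: 0 → 1 → 2

Answer: 2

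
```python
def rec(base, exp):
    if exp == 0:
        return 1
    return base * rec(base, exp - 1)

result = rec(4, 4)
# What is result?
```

rec(4, 4) = 4 * 4 * 4 * 4 = 256

Answer: 256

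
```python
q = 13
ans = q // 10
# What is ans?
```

Trace:
`q = 13` → q = 13
`ans = q // 10` → ans = 1
So ans = 1

Answer: 1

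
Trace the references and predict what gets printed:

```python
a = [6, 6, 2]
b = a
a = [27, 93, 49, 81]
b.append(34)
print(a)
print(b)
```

Key concept: rebinding vs mutation: a is rebound to a new list, b still points at the original.
Step by step:
`a = [6, 6, 2]` → a = [6, 6, 2]
`b = a` → b = [6, 6, 2] (same object as a)
`a = [27, 93, 49, 81]` → a = [27, 93, 49, 81]
`b.append(34)` → b = [6, 6, 2, 34]
`print(a)` → prints [27, 93, 49, 81]
`print(b)` → prints [6, 6, 2, 34]

Answer:
[27, 93, 49, 81]
[6, 6, 2, 34]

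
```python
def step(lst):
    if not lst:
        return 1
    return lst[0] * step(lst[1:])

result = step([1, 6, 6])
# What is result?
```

Product over [1, 6, 6] = 1 * 6 * 6 = 36

Answer: 36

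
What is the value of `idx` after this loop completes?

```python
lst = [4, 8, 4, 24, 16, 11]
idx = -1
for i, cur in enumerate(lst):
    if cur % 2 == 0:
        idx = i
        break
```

First even number index in [4, 8, 4, 24, 16, 11]
`idx` takes the values: -1 → 0

Answer: 0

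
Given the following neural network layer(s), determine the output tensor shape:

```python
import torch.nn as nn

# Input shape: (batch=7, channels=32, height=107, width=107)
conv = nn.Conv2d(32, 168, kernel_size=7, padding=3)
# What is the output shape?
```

Input: (7, 32, 107, 107) -> Output: (7, 168, 107, 107)

Answer: (7, 168, 107, 107)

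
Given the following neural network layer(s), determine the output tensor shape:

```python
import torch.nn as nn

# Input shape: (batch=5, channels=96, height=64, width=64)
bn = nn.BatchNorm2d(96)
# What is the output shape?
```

Input: (5, 96, 64, 64) -> Output: (5, 96, 64, 64)

Answer: (5, 96, 64, 64)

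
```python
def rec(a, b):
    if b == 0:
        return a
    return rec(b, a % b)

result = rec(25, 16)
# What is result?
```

rec(25, 16) -> rec(16, 9) -> rec(9, 7) -> rec(7, 2) -> rec(2, 1) -> rec(1, 0) -> 1

Answer: 1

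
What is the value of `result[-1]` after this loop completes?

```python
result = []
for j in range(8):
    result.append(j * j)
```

Last element of squares 0 to 7
`result` takes the values: [] → [0] → [0, 1] → [0, 1, 4] → [0, 1, 4, 9] → [0, 1, 4, 9, 16] → [0, 1, 4, 9, 16, 25] → [0, 1, 4, 9, 16, 25, 36] → [0, 1, 4, 9, 16, 25, 36, 49]
So `result[-1]` = 49

Answer: 49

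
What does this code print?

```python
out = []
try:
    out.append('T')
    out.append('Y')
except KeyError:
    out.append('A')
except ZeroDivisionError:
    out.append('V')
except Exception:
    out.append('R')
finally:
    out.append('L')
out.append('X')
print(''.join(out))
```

Execution trace: 'T' (try body) → 'Y' (try body, no exception) → 'L' (finally) → 'X' (after the try/except). Output: TYLX

Answer: TYLX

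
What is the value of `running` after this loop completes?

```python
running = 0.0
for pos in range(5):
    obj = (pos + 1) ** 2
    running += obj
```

Sum of squared losses 1² + 2² + ... + 5²
`running` takes the values: 0.0 → 1.0 → 5.0 → 14.0 → 30.0 → 55.0

Answer: 55.0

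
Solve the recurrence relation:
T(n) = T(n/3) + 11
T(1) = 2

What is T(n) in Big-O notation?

Each step divides n by 3 and adds 11. After log_3(n) steps we reach T(1)=2. So T(n) = 11·log_3(n) + 2 = O(log n).

Answer: O(log n)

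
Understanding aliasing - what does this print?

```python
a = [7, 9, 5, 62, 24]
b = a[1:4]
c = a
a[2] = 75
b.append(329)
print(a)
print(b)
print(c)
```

Key concept: slice vs alias.
Step by step:
`a = [7, 9, 5, 62, 24]` → a = [7, 9, 5, 62, 24]
`b = a[1:4]` → b = [9, 5, 62]
`c = a` → c = [7, 9, 5, 62, 24] (same object as a)
`a[2] = 75` → a = [7, 9, 75, 62, 24] (same object as c); c = [7, 9, 75, 62, 24] (same object as a)
`b.append(329)` → b = [9, 5, 62, 329]
`print(a)` → prints [7, 9, 75, 62, 24]
`print(b)` → prints [9, 5, 62, 329]
`print(c)` → prints [7, 9, 75, 62, 24]

Answer:
[7, 9, 75, 62, 24]
[9, 5, 62, 329]
[7, 9, 75, 62, 24]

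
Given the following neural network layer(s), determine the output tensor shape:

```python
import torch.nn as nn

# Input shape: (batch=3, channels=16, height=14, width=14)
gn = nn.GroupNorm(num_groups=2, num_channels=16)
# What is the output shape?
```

Input: (3, 16, 14, 14) -> Output: (3, 16, 14, 14)

Answer: (3, 16, 14, 14)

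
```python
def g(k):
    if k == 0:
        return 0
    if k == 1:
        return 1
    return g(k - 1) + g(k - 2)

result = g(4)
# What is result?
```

Build up from base cases: g(0)=0, g(1)=1, g(2)=1, g(3)=2, g(4)=3

Answer: 3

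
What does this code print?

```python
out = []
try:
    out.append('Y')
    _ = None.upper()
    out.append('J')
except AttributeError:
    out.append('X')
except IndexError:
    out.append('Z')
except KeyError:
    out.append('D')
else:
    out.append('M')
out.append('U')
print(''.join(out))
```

Execution trace: 'Y' (try body) → 'X' (except AttributeError) → 'U' (after the try/except). Output: YXU

Answer: YXU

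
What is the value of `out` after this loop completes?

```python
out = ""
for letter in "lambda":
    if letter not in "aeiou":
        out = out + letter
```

Remove vowels from 'lambda'
`out` takes the values: "" → "l" → "lm" → "lmb" → "lmbd"

Answer: "lmbd"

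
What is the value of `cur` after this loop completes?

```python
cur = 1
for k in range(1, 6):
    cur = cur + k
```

Start at 1, add 1 through 5
`cur` takes the values: 1 → 2 → 4 → 7 → 11 → 16

Answer: 16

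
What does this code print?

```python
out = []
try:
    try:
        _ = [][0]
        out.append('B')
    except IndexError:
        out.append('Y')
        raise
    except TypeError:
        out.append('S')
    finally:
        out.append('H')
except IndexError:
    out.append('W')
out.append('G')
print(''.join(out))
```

Execution trace: 'Y' (inner except IndexError) → 'H' (inner finally) → 'W' (outer except IndexError) → 'G' (after the try/except). Output: YHWG

Answer: YHWG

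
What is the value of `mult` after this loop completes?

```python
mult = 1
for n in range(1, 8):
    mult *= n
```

7! = 5040
`mult` takes the values: 1 → 2 → 6 → 24 → 120 → 720 → 5040

Answer: 5040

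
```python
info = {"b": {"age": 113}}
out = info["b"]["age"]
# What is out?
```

Trace:
`info = {"b": {"age": 113}}` → info = {'b': {'age': 113}}
`out = info["b"]["age"]` → out = 113
So out = 113

Answer: 113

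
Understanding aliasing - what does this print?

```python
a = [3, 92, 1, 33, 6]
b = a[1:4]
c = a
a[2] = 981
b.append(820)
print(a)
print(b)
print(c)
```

Key concept: slice vs alias.
Step by step:
`a = [3, 92, 1, 33, 6]` → a = [3, 92, 1, 33, 6]
`b = a[1:4]` → b = [92, 1, 33]
`c = a` → c = [3, 92, 1, 33, 6] (same object as a)
`a[2] = 981` → a = [3, 92, 981, 33, 6] (same object as c); c = [3, 92, 981, 33, 6] (same object as a)
`b.append(820)` → b = [92, 1, 33, 820]
`print(a)` → prints [3, 92, 981, 33, 6]
`print(b)` → prints [92, 1, 33, 820]
`print(c)` → prints [3, 92, 981, 33, 6]

Answer:
[3, 92, 981, 33, 6]
[92, 1, 33, 820]
[3, 92, 981, 33, 6]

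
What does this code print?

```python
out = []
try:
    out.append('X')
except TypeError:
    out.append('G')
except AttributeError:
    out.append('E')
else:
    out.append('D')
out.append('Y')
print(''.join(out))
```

Execution trace: 'X' (try body, no exception) → 'D' (else) → 'Y' (after the try/except). Output: XDY

Answer: XDY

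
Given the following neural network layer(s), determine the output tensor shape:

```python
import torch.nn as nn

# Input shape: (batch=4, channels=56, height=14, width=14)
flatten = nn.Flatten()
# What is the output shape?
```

Input: (4, 56, 14, 14) -> Output: (4, 10976)

Answer: (4, 10976)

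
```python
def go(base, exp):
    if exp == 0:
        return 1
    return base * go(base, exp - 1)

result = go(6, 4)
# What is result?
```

go(6, 4) = 6 * 6 * 6 * 6 = 1296

Answer: 1296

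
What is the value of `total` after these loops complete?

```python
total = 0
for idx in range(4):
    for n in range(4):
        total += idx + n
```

Sum of all idx+n for idx,n in 4x4
`total` takes the values: 0 → 1 → 3 → 6 → 7 → 9 → 12 → 16 → 18 → 21 → 25 → 30 → 33 → 37 → 42 → 48

Answer: 48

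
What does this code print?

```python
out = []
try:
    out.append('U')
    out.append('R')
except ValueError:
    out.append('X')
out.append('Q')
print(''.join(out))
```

Execution trace: 'U' (try body) → 'R' (try body, no exception) → 'Q' (after the try/except). Output: URQ

Answer: URQ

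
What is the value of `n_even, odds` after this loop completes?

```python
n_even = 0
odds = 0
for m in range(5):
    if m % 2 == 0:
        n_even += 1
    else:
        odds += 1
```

Count evens and odds in range(5)
`n_even, odds` takes the values: (0, 0) → (1, 0) → (1, 1) → (2, 1) → (2, 2) → (3, 2)

Answer: 3, 2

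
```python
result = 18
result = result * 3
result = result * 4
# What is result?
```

Trace:
`result = 18` → result = 18
`result = result * 3` → result = 54
`result = result * 4` → result = 216
So result = 216

Answer: 216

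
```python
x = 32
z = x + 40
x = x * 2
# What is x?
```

Trace:
`x = 32` → x = 32
`z = x + 40` → z = 72
`x = x * 2` → x = 64
So x = 64

Answer: 64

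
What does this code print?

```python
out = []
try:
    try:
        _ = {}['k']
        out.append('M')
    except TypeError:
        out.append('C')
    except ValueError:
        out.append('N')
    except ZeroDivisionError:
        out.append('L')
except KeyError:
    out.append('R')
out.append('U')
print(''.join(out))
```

Execution trace: 'R' (outer except KeyError) → 'U' (after the try/except). Output: RU

Answer: RU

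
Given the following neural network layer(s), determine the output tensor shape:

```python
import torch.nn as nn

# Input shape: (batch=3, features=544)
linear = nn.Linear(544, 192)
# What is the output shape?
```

Input: (3, 544) -> Output: (3, 192)

Answer: (3, 192)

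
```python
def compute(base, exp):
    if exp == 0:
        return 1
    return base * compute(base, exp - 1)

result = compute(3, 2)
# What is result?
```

compute(3, 2) = 3 * 3 = 9

Answer: 9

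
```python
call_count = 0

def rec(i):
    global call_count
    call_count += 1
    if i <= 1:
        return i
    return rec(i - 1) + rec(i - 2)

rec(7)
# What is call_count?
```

Calls(i) = 1 + Calls(i-1) + Calls(i-2); Calls(0)=Calls(1)=1. For i=7 this gives 41.

Answer: 41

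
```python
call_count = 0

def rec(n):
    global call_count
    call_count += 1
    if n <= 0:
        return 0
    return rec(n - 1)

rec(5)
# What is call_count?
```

Linear recursion stepping by 1: 6 calls from n=5 down to ≤0.

Answer: 6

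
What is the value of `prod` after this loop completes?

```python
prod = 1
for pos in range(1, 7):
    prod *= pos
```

6! = 720
`prod` takes the values: 1 → 2 → 6 → 24 → 120 → 720

Answer: 720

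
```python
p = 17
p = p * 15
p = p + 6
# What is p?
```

Trace:
`p = 17` → p = 17
`p = p * 15` → p = 255
`p = p + 6` → p = 261
So p = 261

Answer: 261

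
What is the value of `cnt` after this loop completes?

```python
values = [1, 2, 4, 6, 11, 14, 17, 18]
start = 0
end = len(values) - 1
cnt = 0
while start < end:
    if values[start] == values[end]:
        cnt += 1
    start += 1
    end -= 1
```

Count matching pairs from ends
`cnt` takes the values: 0

Answer: 0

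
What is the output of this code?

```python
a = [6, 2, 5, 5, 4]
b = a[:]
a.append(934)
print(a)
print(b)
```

Key concept: slice [:] creates copy.
Step by step:
`a = [6, 2, 5, 5, 4]` → a = [6, 2, 5, 5, 4]
`b = a[:]` → b = [6, 2, 5, 5, 4]
`a.append(934)` → a = [6, 2, 5, 5, 4, 934]
`print(a)` → prints [6, 2, 5, 5, 4, 934]
`print(b)` → prints [6, 2, 5, 5, 4]

Answer:
[6, 2, 5, 5, 4, 934]
[6, 2, 5, 5, 4]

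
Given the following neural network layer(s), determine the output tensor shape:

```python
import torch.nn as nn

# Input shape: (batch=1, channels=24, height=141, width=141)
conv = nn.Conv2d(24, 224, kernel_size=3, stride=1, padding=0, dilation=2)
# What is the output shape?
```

Input: (1, 24, 141, 141) -> Output: (1, 224, 137, 137)

Answer: (1, 224, 137, 137)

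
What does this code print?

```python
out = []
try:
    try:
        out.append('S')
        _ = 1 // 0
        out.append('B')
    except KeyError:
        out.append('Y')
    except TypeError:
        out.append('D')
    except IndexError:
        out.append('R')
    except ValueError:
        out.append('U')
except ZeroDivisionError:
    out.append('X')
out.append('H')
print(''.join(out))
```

Execution trace: 'S' (try body) → 'X' (outer except ZeroDivisionError) → 'H' (after the try/except). Output: SXH

Answer: SXH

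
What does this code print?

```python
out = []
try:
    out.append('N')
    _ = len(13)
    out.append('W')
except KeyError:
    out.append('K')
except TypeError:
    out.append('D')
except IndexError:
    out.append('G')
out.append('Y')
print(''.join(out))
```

Execution trace: 'N' (try body) → 'D' (except TypeError) → 'Y' (after the try/except). Output: NDY

Answer: NDY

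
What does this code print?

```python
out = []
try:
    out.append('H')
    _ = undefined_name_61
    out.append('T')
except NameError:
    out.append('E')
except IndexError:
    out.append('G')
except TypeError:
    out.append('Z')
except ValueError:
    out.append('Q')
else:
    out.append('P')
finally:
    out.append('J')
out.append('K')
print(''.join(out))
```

Execution trace: 'H' (try body) → 'E' (except NameError) → 'J' (finally) → 'K' (after the try/except). Output: HEJK

Answer: HEJK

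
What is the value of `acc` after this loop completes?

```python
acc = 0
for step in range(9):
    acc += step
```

Sum of 0 to 8 = 36
`acc` takes the values: 0 → 1 → 3 → 6 → 10 → 15 → 21 → 28 → 36

Answer: 36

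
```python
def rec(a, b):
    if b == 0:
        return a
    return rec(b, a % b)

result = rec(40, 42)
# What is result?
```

rec(40, 42) -> rec(42, 40) -> rec(40, 2) -> rec(2, 0) -> 2

Answer: 2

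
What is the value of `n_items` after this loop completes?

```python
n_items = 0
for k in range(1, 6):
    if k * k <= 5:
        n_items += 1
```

Count numbers where k² ≤ 5
`n_items` takes the values: 0 → 1 → 2

Answer: 2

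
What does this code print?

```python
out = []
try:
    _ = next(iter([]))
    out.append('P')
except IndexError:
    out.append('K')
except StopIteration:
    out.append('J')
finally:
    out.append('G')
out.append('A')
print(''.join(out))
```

Execution trace: 'J' (except StopIteration) → 'G' (finally) → 'A' (after the try/except). Output: JGA

Answer: JGA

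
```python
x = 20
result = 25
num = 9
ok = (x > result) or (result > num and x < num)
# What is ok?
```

Trace:
`x = 20` → x = 20
`result = 25` → result = 25
`num = 9` → num = 9
`ok = (x > result) or (result > num and x < num)` → ok = False
So ok = False

Answer: False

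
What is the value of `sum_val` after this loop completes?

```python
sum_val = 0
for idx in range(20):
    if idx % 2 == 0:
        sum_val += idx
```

Sum of even numbers 0 to 19
`sum_val` takes the values: 0 → 2 → 6 → 12 → 20 → 30 → 42 → 56 → 72 → 90

Answer: 90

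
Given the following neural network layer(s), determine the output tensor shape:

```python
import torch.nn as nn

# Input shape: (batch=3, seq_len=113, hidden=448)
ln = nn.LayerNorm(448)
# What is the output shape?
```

Input: (3, 113, 448) -> Output: (3, 113, 448)

Answer: (3, 113, 448)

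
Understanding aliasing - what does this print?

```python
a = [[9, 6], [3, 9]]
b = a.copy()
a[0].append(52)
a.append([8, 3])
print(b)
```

Key concept: shallow copy with nested lists.
Step by step:
`a = [[9, 6], [3, 9]]` → a = [[9, 6], [3, 9]]
`b = a.copy()` → b = [[9, 6], [3, 9]]
`a[0].append(52)` → a = [[9, 6, 52], [3, 9]]; b = [[9, 6, 52], [3, 9]]
`a.append([8, 3])` → a = [[9, 6, 52], [3, 9], [8, 3]]
`print(b)` → prints [[9, 6, 52], [3, 9]]

Answer: [[9, 6, 52], [3, 9]]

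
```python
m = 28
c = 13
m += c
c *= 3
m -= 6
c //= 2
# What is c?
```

Trace:
`m = 28` → m = 28
`c = 13` → c = 13
`m += c` → m = 41
`c *= 3` → c = 39
`m -= 6` → m = 35
`c //= 2` → c = 19
So c = 19

Answer: 19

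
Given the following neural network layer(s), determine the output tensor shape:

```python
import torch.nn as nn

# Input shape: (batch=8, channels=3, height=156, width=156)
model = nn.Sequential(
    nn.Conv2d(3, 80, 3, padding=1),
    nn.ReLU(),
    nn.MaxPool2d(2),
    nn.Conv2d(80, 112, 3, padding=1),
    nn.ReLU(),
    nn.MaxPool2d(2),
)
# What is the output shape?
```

Input: (8, 3, 156, 156) -> after first Conv2d: (8, 80, 156, 156) -> after first MaxPool2d: (8, 80, 78, 78) -> after second Conv2d: (8, 112, 78, 78) -> Output: (8, 112, 39, 39)

Answer: (8, 112, 39, 39)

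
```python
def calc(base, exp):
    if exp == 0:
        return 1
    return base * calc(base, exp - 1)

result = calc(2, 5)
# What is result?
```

calc(2, 5) = 2 * 2 * 2 * 2 * 2 = 32

Answer: 32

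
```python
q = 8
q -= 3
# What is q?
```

Trace:
`q = 8` → q = 8
`q -= 3` → q = 5
So q = 5

Answer: 5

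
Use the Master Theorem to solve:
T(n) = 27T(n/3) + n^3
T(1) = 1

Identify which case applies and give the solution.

a=27, b=3, f(n)=n^3. log_3(27) = 3. Since c=3 = 3, Case 2 applies: T(n) = Θ(n^log_b(a) · log n) = O(n^3 log n).

Answer: O(n^3 log n) - Case 2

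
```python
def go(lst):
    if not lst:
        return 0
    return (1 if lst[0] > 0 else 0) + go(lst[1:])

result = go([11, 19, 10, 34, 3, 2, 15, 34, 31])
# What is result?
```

Count of positive elements in [11, 19, 10, 34, 3, 2, 15, 34, 31] = 9

Answer: 9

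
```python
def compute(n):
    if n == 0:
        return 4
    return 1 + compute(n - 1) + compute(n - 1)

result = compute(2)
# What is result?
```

compute(n) = 1 + 2·compute(n-1), compute(0)=4. Closed form: (4+1)·2^2 - 1 = 19.

Answer: 19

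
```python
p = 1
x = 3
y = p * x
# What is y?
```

Trace:
`p = 1` → p = 1
`x = 3` → x = 3
`y = p * x` → y = 3
So y = 3

Answer: 3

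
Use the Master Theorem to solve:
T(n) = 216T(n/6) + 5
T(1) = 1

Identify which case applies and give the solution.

a=216, b=6, f(n)=5. log_6(216) = 3. Since c=0 < 3, Case 1 applies: T(n) = Θ(n^log_b(a)) = O(n^3).

Answer: O(n^3) - Case 1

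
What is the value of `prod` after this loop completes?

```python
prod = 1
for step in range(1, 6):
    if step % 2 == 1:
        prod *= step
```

Product of odd numbers 1 to 5
`prod` takes the values: 1 → 3 → 15

Answer: 15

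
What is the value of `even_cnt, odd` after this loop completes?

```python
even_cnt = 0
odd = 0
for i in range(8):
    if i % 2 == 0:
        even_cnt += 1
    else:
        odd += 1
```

Count evens and odds in range(8)
`even_cnt, odd` takes the values: (0, 0) → (1, 0) → (1, 1) → (2, 1) → (2, 2) → (3, 2) → (3, 3) → (4, 3) → (4, 4)

Answer: 4, 4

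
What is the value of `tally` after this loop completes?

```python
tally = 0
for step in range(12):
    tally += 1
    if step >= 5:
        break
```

Loop breaks when step reaches 5, tally is 6
`tally` takes the values: 0 → 1 → 2 → 3 → 4 → 5 → 6

Answer: 6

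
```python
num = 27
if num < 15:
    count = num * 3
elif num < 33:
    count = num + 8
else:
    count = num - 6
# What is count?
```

Trace:
`num = 27` → num = 27
`if num < 15: ...` → num < 15 is False, num < 33 is True → count = 35
So count = 35

Answer: 35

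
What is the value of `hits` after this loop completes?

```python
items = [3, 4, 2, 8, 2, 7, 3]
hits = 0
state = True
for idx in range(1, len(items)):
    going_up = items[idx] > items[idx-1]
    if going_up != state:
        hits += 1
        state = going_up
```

Count direction changes in [3, 4, 2, 8, 2, 7, 3]
`hits` takes the values: 0 → 1 → 2 → 3 → 4 → 5

Answer: 5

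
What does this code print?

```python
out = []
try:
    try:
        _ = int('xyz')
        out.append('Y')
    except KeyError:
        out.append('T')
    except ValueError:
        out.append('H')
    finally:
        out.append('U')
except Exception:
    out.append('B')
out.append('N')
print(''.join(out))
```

Execution trace: 'H' (inner except ValueError) → 'U' (inner finally) → 'N' (after the try/except). Output: HUN

Answer: HUN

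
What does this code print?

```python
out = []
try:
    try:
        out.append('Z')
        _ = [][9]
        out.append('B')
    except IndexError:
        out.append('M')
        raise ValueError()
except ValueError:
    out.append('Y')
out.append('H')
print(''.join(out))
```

Execution trace: 'Z' (try body) → 'M' (except IndexError) → 'Y' (outer except ValueError) → 'H' (after the try/except). Output: ZMYH

Answer: ZMYH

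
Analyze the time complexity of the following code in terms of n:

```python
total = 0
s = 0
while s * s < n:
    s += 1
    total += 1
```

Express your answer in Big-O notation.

Each loop level contributes: √n. Multiplying the contributions gives O(√n).

Answer: O(√n)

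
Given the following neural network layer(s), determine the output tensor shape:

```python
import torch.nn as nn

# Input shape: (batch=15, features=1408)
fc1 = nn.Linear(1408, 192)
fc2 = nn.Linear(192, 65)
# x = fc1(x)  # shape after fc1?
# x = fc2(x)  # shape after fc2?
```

Input: (15, 1408) -> after fc1: (15, 192) -> Output: (15, 65)

Answer: (15, 65)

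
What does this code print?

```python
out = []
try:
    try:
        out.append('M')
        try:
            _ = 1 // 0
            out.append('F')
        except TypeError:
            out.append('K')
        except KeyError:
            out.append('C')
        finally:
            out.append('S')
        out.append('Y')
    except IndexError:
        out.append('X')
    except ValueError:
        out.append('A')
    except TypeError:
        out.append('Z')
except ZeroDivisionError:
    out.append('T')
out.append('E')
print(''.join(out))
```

Execution trace: 'M' (try body) → 'S' (inner finally) → 'T' (outer except ZeroDivisionError) → 'E' (after the try/except). Output: MSTE

Answer: MSTE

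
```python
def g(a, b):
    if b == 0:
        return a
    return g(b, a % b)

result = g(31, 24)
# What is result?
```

g(31, 24) -> g(24, 7) -> g(7, 3) -> g(3, 1) -> g(1, 0) -> 1

Answer: 1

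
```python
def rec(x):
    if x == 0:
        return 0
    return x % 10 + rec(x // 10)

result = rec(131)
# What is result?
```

Sum of digits of 131: 1 + 3 + 1 = 5

Answer: 5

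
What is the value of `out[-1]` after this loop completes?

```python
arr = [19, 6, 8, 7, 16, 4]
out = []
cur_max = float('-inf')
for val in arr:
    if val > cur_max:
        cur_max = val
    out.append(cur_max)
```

Running max ends at 19
`out` takes the values: [] → [19] → [19, 19] → [19, 19, 19] → [19, 19, 19, 19] → [19, 19, 19, 19, 19] → [19, 19, 19, 19, 19, 19]
So `out[-1]` = 19

Answer: 19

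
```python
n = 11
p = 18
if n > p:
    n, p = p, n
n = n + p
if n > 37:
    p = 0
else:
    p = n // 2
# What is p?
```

Trace:
`n = 11` → n = 11
`p = 18` → p = 18
`if n > p: ...` → n > p is False → no variable changes
`n = n + p` → n = 29
`if n > 37: ...` → n > 37 is False, take else branch → p = 14
So p = 14

Answer: 14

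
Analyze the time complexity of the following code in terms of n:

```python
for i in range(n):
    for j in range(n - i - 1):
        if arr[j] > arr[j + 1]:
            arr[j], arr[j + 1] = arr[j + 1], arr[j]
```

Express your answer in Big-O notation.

This is Bubble sort. Time complexity: O(n²).

Answer: O(n²)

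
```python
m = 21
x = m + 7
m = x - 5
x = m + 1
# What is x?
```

Trace:
`m = 21` → m = 21
`x = m + 7` → x = 28
`m = x - 5` → m = 23
`x = m + 1` → x = 24
So x = 24

Answer: 24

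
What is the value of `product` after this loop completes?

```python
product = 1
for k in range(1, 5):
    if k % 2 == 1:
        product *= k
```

Product of odd numbers 1 to 4
`product` takes the values: 1 → 3

Answer: 3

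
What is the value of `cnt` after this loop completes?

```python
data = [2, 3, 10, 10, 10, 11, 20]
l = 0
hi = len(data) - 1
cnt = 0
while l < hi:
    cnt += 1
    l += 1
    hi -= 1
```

Iterations until pointers meet (list length 7)
`cnt` takes the values: 0 → 1 → 2 → 3

Answer: 3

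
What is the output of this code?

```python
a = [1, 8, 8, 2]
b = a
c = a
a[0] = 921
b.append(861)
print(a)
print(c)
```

Key concept: multiple aliases.
Step by step:
`a = [1, 8, 8, 2]` → a = [1, 8, 8, 2]
`b = a` → b = [1, 8, 8, 2] (same object as a)
`c = a` → c = [1, 8, 8, 2] (same object as a, b)
`a[0] = 921` → a = [921, 8, 8, 2] (same object as b, c); b = [921, 8, 8, 2] (same object as a, c); c = [921, 8, 8, 2] (same object as a, b)
`b.append(861)` → a = [921, 8, 8, 2, 861] (same object as b, c); b = [921, 8, 8, 2, 861] (same object as a, c); c = [921, 8, 8, 2, 861] (same object as a, b)
`print(a)` → prints [921, 8, 8, 2, 861]
`print(c)` → prints [921, 8, 8, 2, 861]

Answer:
[921, 8, 8, 2, 861]
[921, 8, 8, 2, 861]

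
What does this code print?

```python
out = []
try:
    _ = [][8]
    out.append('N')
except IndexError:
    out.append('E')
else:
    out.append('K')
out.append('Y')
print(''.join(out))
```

Execution trace: 'E' (except IndexError) → 'Y' (after the try/except). Output: EY

Answer: EY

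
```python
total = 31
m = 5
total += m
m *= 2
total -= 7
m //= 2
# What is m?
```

Trace:
`total = 31` → total = 31
`m = 5` → m = 5
`total += m` → total = 36
`m *= 2` → m = 10
`total -= 7` → total = 29
`m //= 2` → m = 5
So m = 5

Answer: 5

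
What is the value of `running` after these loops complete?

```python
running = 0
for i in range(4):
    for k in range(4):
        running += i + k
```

Sum of all i+k for i,k in 4x4
`running` takes the values: 0 → 1 → 3 → 6 → 7 → 9 → 12 → 16 → 18 → 21 → 25 → 30 → 33 → 37 → 42 → 48

Answer: 48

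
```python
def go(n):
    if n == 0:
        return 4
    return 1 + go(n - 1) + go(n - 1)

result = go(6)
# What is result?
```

go(n) = 1 + 2·go(n-1), go(0)=4. Closed form: (4+1)·2^6 - 1 = 319.

Answer: 319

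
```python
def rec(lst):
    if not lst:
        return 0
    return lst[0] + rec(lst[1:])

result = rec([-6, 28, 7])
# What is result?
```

(-6) + 28 + 7 + 0 = 29

Answer: 29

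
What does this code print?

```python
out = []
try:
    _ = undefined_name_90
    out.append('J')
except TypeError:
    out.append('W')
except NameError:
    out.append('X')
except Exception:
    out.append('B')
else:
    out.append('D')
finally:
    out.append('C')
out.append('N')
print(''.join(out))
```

Execution trace: 'X' (except NameError) → 'C' (finally) → 'N' (after the try/except). Output: XCN

Answer: XCN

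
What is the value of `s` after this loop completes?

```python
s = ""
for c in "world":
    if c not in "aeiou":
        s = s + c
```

Remove vowels from 'world'
`s` takes the values: "" → "w" → "wr" → "wrl" → "wrld"

Answer: "wrld"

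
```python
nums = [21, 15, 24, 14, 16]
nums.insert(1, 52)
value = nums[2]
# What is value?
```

Trace:
`nums = [21, 15, 24, 14, 16]` → nums = [21, 15, 24, 14, 16]
`nums.insert(1, 52)` → nums = [21, 52, 15, 24, 14, 16]
`value = nums[2]` → value = 15
So value = 15

Answer: 15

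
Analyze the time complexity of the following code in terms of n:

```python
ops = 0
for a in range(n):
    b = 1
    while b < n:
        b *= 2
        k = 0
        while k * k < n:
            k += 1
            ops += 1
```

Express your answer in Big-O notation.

Each loop level contributes: n × log n × √n. Multiplying the contributions gives O(n√n log n).

Answer: O(n√n log n)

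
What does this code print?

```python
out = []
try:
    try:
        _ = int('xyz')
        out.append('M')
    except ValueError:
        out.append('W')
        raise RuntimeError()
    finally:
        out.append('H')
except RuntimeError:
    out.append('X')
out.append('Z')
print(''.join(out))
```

Execution trace: 'W' (inner except ValueError) → 'H' (inner finally) → 'X' (outer except RuntimeError) → 'Z' (after the try/except). Output: WHXZ

Answer: WHXZ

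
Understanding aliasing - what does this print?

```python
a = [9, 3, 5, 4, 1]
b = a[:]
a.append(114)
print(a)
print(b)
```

Key concept: slice [:] creates copy.
Step by step:
`a = [9, 3, 5, 4, 1]` → a = [9, 3, 5, 4, 1]
`b = a[:]` → b = [9, 3, 5, 4, 1]
`a.append(114)` → a = [9, 3, 5, 4, 1, 114]
`print(a)` → prints [9, 3, 5, 4, 1, 114]
`print(b)` → prints [9, 3, 5, 4, 1]

Answer:
[9, 3, 5, 4, 1, 114]
[9, 3, 5, 4, 1]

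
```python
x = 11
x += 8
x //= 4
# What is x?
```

Trace:
`x = 11` → x = 11
`x += 8` → x = 19
`x //= 4` → x = 4
So x = 4

Answer: 4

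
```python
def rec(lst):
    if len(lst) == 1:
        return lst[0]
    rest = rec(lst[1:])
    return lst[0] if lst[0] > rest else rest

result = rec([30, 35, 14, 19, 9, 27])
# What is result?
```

Recursive max over [30, 35, 14, 19, 9, 27] = 35

Answer: 35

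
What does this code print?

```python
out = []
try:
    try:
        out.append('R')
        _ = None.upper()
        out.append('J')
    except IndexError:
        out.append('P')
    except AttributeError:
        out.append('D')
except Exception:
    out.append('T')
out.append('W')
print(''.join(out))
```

Execution trace: 'R' (inner try body) → 'D' (inner except AttributeError) → 'W' (after the try/except). Output: RDW

Answer: RDW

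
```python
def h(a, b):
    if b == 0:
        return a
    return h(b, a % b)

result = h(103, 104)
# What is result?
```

h(103, 104) -> h(104, 103) -> h(103, 1) -> h(1, 0) -> 1

Answer: 1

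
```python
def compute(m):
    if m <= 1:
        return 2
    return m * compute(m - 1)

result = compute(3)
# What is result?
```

compute(3) = 3 * 2 * 2 = 12

Answer: 12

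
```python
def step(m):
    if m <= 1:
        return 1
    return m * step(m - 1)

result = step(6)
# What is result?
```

step(6) = 6 * 5 * 4 * 3 * 2 * 1 = 720

Answer: 720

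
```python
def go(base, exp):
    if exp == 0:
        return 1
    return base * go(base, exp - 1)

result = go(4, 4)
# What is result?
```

go(4, 4) = 4 * 4 * 4 * 4 = 256

Answer: 256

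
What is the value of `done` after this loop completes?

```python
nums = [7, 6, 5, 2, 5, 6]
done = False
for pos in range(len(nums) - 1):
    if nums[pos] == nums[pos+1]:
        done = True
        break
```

Check consecutive duplicates in [7, 6, 5, 2, 5, 6]
`done` takes the values: False

Answer: False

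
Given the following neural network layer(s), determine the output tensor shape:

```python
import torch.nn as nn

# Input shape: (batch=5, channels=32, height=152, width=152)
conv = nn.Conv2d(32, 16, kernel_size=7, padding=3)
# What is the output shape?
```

Input: (5, 32, 152, 152) -> Output: (5, 16, 152, 152)

Answer: (5, 16, 152, 152)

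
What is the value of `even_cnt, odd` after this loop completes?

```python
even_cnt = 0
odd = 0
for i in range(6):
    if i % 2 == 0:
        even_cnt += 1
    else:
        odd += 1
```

Count evens and odds in range(6)
`even_cnt, odd` takes the values: (0, 0) → (1, 0) → (1, 1) → (2, 1) → (2, 2) → (3, 2) → (3, 3)

Answer: 3, 3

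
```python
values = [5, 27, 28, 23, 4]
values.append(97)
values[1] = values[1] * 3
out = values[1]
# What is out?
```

Trace:
`values = [5, 27, 28, 23, 4]` → values = [5, 27, 28, 23, 4]
`values.append(97)` → values = [5, 27, 28, 23, 4, 97]
`values[1] = values[1] * 3` → values = [5, 81, 28, 23, 4, 97]
`out = values[1]` → out = 81
So out = 81

Answer: 81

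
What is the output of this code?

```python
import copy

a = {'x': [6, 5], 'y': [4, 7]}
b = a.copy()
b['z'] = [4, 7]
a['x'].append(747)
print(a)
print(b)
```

Key concept: shallow copy of dict with mutable values.
Step by step:
`a = {'x': [6, 5], 'y': [4, 7]}` → a = {'x': [6, 5], 'y': [4, 7]}
`b = a.copy()` → b = {'x': [6, 5], 'y': [4, 7]}
`b['z'] = [4, 7]` → b = {'x': [6, 5], 'y': [4, 7], 'z': [4, 7]}
`a['x'].append(747)` → a = {'x': [6, 5, 747], 'y': [4, 7]}; b = {'x': [6, 5, 747], 'y': [4, 7], 'z': [4, 7]}
`print(a)` → prints {'x': [6, 5, 747], 'y': [4, 7]}
`print(b)` → prints {'x': [6, 5, 747], 'y': [4, 7], 'z': [4, 7]}

Answer:
{'x': [6, 5, 747], 'y': [4, 7]}
{'x': [6, 5, 747], 'y': [4, 7], 'z': [4, 7]}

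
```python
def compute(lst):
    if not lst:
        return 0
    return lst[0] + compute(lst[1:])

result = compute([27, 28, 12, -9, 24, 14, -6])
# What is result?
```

27 + 28 + 12 + (-9) + 24 + 14 + (-6) + 0 = 90

Answer: 90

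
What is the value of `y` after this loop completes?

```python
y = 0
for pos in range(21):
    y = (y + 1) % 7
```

Increment mod 7, 21 times = 0
`y` takes the values: 0 → 1 → 2 → 3 → 4 → 5 → 6 → 0 → 1 → 2 → 3 → 4 → 5 → 6 → 0 → 1 → 2 → 3 → 4 → 5 → 6 → 0

Answer: 0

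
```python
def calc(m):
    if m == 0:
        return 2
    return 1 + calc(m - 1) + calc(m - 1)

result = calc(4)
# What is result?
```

calc(m) = 1 + 2·calc(m-1), calc(0)=2. Closed form: (2+1)·2^4 - 1 = 47.

Answer: 47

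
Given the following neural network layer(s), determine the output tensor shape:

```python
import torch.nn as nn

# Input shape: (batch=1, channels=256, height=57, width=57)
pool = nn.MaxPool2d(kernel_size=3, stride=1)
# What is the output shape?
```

Input: (1, 256, 57, 57) -> Output: (1, 256, 55, 55)

Answer: (1, 256, 55, 55)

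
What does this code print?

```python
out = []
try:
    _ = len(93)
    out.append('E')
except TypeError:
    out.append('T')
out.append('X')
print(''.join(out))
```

Execution trace: 'T' (except TypeError) → 'X' (after the try/except). Output: TX

Answer: TX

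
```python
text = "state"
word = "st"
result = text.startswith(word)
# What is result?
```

Trace:
`text = "state"` → text = 'state'
`word = "st"` → word = 'st'
`result = text.startswith(word)` → result = True
So result = True

Answer: True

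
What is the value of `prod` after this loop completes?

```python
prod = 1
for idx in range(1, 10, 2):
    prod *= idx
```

Product of 1, 3, 5, ... up to 9
`prod` takes the values: 1 → 3 → 15 → 105 → 945

Answer: 945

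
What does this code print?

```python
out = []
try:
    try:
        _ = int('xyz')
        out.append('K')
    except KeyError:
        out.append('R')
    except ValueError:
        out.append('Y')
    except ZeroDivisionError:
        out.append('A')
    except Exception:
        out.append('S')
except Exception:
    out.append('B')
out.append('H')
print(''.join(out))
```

Execution trace: 'Y' (inner except ValueError) → 'H' (after the try/except). Output: YH

Answer: YH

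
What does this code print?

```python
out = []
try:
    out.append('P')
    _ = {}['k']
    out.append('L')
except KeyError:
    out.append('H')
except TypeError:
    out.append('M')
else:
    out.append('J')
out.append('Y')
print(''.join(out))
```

Execution trace: 'P' (try body) → 'H' (except KeyError) → 'Y' (after the try/except). Output: PHY

Answer: PHY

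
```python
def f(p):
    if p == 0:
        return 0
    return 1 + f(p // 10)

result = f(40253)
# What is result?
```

Count of digits of 40253: 5

Answer: 5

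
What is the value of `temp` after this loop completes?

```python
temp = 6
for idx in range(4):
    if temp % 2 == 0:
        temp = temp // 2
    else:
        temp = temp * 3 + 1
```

Collatz-style transformation from 6
`temp` takes the values: 6 → 3 → 10 → 5 → 16

Answer: 16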